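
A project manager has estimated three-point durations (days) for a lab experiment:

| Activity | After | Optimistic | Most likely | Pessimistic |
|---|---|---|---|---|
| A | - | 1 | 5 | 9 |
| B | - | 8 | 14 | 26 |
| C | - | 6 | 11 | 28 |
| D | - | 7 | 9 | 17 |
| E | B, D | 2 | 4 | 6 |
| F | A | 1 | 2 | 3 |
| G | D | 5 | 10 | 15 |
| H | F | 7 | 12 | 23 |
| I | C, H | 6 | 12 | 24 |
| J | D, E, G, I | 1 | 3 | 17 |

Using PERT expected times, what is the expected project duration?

te_A = (1 + 4·5 + 9)/6 = 30/6 = 5
te_B = (8 + 4·14 + 26)/6 = 90/6 = 15
te_C = (6 + 4·11 + 28)/6 = 78/6 = 13
te_D = (7 + 4·9 + 17)/6 = 60/6 = 10
te_E = (2 + 4·4 + 6)/6 = 24/6 = 4
te_F = (1 + 4·2 + 3)/6 = 12/6 = 2
te_G = (5 + 4·10 + 15)/6 = 60/6 = 10
te_H = (7 + 4·12 + 23)/6 = 78/6 = 13
te_I = (6 + 4·12 + 24)/6 = 78/6 = 13
te_J = (1 + 4·3 + 17)/6 = 30/6 = 5

Forward pass:
ES_A = 0; EF_A = 5
ES_B = 0; EF_B = 15
ES_C = 0; EF_C = 13
ES_D = 0; EF_D = 10
ES_E = max(EF_B=15, EF_D=10) = 15; EF_E = 15+4 = 19
ES_F = 5; EF_F = 5+2 = 7
ES_G = 10; EF_G = 10+10 = 20
ES_H = 7; EF_H = 7+13 = 20
ES_I = max(EF_C=13, EF_H=20) = 20; EF_I = 20+13 = 33
ES_J = max(EF_D=10, EF_E=19, EF_G=20, EF_I=33) = 33; EF_J = 33+5 = 38
Expected project duration μ = 38 days. Critical path: A → F → H → I → J.

38 days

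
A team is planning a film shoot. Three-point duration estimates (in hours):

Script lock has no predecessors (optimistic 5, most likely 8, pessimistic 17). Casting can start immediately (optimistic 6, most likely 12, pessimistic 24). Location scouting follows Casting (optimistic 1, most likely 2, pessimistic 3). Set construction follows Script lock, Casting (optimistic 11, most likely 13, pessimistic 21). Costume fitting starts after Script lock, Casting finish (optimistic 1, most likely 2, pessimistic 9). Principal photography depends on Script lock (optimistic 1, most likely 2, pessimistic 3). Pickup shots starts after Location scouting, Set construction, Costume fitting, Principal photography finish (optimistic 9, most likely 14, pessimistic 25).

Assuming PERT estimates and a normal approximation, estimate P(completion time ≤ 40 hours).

0.323

te_Script lock = (5 + 4·8 + 17)/6 = 54/6 = 9; σ²_Script lock = ((17−5)/6)² = 4.000
te_Casting = (6 + 4·12 + 24)/6 = 78/6 = 13; σ²_Casting = ((24−6)/6)² = 9.000
te_Location scouting = (1 + 4·2 + 3)/6 = 12/6 = 2; σ²_Location scouting = ((3−1)/6)² = 0.111
te_Set construction = (11 + 4·13 + 21)/6 = 84/6 = 14; σ²_Set construction = ((21−11)/6)² = 2.778
te_Costume fitting = (1 + 4·2 + 9)/6 = 18/6 = 3; σ²_Costume fitting = ((9−1)/6)² = 1.778
te_Principal photography = (1 + 4·2 + 3)/6 = 12/6 = 2; σ²_Principal photography = ((3−1)/6)² = 0.111
te_Pickup shots = (9 + 4·14 + 25)/6 = 90/6 = 15; σ²_Pickup shots = ((25−9)/6)² = 7.111

Forward pass:
ES_Script lock = 0; EF_Script lock = 9
ES_Casting = 0; EF_Casting = 13
ES_Location scouting = 13; EF_Location scouting = 13+2 = 15
ES_Set construction = max(EF_Script lock=9, EF_Casting=13) = 13; EF_Set construction = 13+14 = 27
ES_Costume fitting = max(EF_Script lock=9, EF_Casting=13) = 13; EF_Costume fitting = 13+3 = 16
ES_Principal photography = 9; EF_Principal photography = 9+2 = 11
ES_Pickup shots = max(EF_Location scouting=15, EF_Set construction=27, EF_Costume fitting=16, EF_Principal photography=11) = 27; EF_Pickup shots = 27+15 = 42
Expected project duration μ = 42 hours. Critical path: Casting → Set construction → Pickup shots.

Variance along critical path = 9.000 + 2.778 + 7.111 = 18.889; σ = √18.889 = 4.346 hours.
Z = (40 − 42) / 4.346 = -0.460
P(T ≤ 40) = Φ(-0.460) ≈ 0.323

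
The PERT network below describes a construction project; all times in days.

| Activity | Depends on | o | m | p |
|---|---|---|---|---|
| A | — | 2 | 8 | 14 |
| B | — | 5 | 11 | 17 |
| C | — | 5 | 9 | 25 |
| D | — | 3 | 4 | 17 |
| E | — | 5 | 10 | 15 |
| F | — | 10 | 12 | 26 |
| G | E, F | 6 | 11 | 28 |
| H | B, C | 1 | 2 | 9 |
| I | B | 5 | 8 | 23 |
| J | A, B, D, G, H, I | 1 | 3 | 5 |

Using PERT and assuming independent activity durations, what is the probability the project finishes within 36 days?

te_A = (2 + 4·8 + 14)/6 = 48/6 = 8; σ²_A = ((14−2)/6)² = 4.000
te_B = (5 + 4·11 + 17)/6 = 66/6 = 11; σ²_B = ((17−5)/6)² = 4.000
te_C = (5 + 4·9 + 25)/6 = 66/6 = 11; σ²_C = ((25−5)/6)² = 11.111
te_D = (3 + 4·4 + 17)/6 = 36/6 = 6; σ²_D = ((17−3)/6)² = 5.444
te_E = (5 + 4·10 + 15)/6 = 60/6 = 10; σ²_E = ((15−5)/6)² = 2.778
te_F = (10 + 4·12 + 26)/6 = 84/6 = 14; σ²_F = ((26−10)/6)² = 7.111
te_G = (6 + 4·11 + 28)/6 = 78/6 = 13; σ²_G = ((28−6)/6)² = 13.444
te_H = (1 + 4·2 + 9)/6 = 18/6 = 3; σ²_H = ((9−1)/6)² = 1.778
te_I = (5 + 4·8 + 23)/6 = 60/6 = 10; σ²_I = ((23−5)/6)² = 9.000
te_J = (1 + 4·3 + 5)/6 = 18/6 = 3; σ²_J = ((5−1)/6)² = 0.444

Forward pass:
ES_A = 0; EF_A = 8
ES_B = 0; EF_B = 11
ES_C = 0; EF_C = 11
ES_D = 0; EF_D = 6
ES_E = 0; EF_E = 10
ES_F = 0; EF_F = 14
ES_G = max(EF_E=10, EF_F=14) = 14; EF_G = 14+13 = 27
ES_H = max(EF_B=11, EF_C=11) = 11; EF_H = 11+3 = 14
ES_I = 11; EF_I = 11+10 = 21
ES_J = max(EF_A=8, EF_B=11, EF_D=6, EF_G=27, EF_H=14, EF_I=21) = 27; EF_J = 27+3 = 30
Expected project duration μ = 30 days. Critical path: F → G → J.

Variance along critical path = 7.111 + 13.444 + 0.444 = 21.000; σ = √21.000 = 4.583 days.
Z = (36 − 30) / 4.583 = 1.309
P(T ≤ 36) = Φ(1.309) ≈ 0.905

0.905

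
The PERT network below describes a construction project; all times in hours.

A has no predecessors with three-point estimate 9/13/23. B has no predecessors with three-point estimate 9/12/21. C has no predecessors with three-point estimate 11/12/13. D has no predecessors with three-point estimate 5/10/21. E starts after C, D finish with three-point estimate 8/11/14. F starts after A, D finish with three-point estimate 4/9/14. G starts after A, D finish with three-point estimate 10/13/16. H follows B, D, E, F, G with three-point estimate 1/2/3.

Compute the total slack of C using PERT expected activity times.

4 hours

te_A = (9 + 4·13 + 23)/6 = 84/6 = 14
te_B = (9 + 4·12 + 21)/6 = 78/6 = 13
te_C = (11 + 4·12 + 13)/6 = 72/6 = 12
te_D = (5 + 4·10 + 21)/6 = 66/6 = 11
te_E = (8 + 4·11 + 14)/6 = 66/6 = 11
te_F = (4 + 4·9 + 14)/6 = 54/6 = 9
te_G = (10 + 4·13 + 16)/6 = 78/6 = 13
te_H = (1 + 4·2 + 3)/6 = 12/6 = 2

Forward pass:
ES_A = 0; EF_A = 14
ES_B = 0; EF_B = 13
ES_C = 0; EF_C = 12
ES_D = 0; EF_D = 11
ES_E = max(EF_C=12, EF_D=11) = 12; EF_E = 12+11 = 23
ES_F = max(EF_A=14, EF_D=11) = 14; EF_F = 14+9 = 23
ES_G = max(EF_A=14, EF_D=11) = 14; EF_G = 14+13 = 27
ES_H = max(EF_B=13, EF_D=11, EF_E=23, EF_F=23, EF_G=27) = 27; EF_H = 27+2 = 29
Expected project duration μ = 29 hours. Critical path: A → G → H.

Backward pass:
LF_H = 29; LS_H = 29−2 = 27
LF_G = LS_H = 27; LS_G = 27−13 = 14
LF_F = LS_H = 27; LS_F = 27−9 = 18
LF_E = LS_H = 27; LS_E = 27−11 = 16
LF_D = min(LS_E=16, LS_F=18, LS_G=14, LS_H=27) = 14; LS_D = 14−11 = 3
LF_C = LS_E = 16; LS_C = 16−12 = 4
LF_B = LS_H = 27; LS_B = 27−13 = 14
LF_A = min(LS_F=18, LS_G=14) = 14; LS_A = 14−14 = 0
Slack_C = LS_C − ES_C = 4 − 0 = 4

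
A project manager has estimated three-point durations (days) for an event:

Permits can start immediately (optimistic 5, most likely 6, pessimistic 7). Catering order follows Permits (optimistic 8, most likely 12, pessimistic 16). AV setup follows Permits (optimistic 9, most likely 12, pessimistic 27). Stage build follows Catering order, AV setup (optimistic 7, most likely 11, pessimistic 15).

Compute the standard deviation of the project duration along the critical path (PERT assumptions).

te_Permits = (5 + 4·6 + 7)/6 = 36/6 = 6; σ²_Permits = ((7−5)/6)² = 0.111
te_Catering order = (8 + 4·12 + 16)/6 = 72/6 = 12; σ²_Catering order = ((16−8)/6)² = 1.778
te_AV setup = (9 + 4·12 + 27)/6 = 84/6 = 14; σ²_AV setup = ((27−9)/6)² = 9.000
te_Stage build = (7 + 4·11 + 15)/6 = 66/6 = 11; σ²_Stage build = ((15−7)/6)² = 1.778

Forward pass:
ES_Permits = 0; EF_Permits = 6
ES_Catering order = 6; EF_Catering order = 6+12 = 18
ES_AV setup = 6; EF_AV setup = 6+14 = 20
ES_Stage build = max(EF_Catering order=18, EF_AV setup=20) = 20; EF_Stage build = 20+11 = 31
Expected project duration μ = 31 days. Critical path: Permits → AV setup → Stage build.

Variance along critical path = 0.111 + 9.000 + 1.778 = 10.889
σ = √10.889 = 3.300 days

3.30 days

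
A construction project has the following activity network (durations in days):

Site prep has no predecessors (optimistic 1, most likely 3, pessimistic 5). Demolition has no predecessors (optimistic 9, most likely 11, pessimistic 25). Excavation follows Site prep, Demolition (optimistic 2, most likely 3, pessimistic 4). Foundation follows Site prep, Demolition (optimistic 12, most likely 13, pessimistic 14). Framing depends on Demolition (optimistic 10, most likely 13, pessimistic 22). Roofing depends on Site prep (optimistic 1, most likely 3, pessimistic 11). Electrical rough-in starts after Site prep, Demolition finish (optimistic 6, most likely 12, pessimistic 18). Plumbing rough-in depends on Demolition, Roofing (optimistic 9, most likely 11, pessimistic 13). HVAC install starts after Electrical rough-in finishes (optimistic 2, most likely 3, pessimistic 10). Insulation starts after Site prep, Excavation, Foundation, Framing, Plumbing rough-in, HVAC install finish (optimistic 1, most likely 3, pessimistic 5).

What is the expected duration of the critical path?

te_Site prep = (1 + 4·3 + 5)/6 = 18/6 = 3
te_Demolition = (9 + 4·11 + 25)/6 = 78/6 = 13
te_Excavation = (2 + 4·3 + 4)/6 = 18/6 = 3
te_Foundation = (12 + 4·13 + 14)/6 = 78/6 = 13
te_Framing = (10 + 4·13 + 22)/6 = 84/6 = 14
te_Roofing = (1 + 4·3 + 11)/6 = 24/6 = 4
te_Electrical rough-in = (6 + 4·12 + 18)/6 = 72/6 = 12
te_Plumbing rough-in = (9 + 4·11 + 13)/6 = 66/6 = 11
te_HVAC install = (2 + 4·3 + 10)/6 = 24/6 = 4
te_Insulation = (1 + 4·3 + 5)/6 = 18/6 = 3

Forward pass:
ES_Site prep = 0; EF_Site prep = 3
ES_Demolition = 0; EF_Demolition = 13
ES_Excavation = max(EF_Site prep=3, EF_Demolition=13) = 13; EF_Excavation = 13+3 = 16
ES_Foundation = max(EF_Site prep=3, EF_Demolition=13) = 13; EF_Foundation = 13+13 = 26
ES_Framing = 13; EF_Framing = 13+14 = 27
ES_Roofing = 3; EF_Roofing = 3+4 = 7
ES_Electrical rough-in = max(EF_Site prep=3, EF_Demolition=13) = 13; EF_Electrical rough-in = 13+12 = 25
ES_Plumbing rough-in = max(EF_Demolition=13, EF_Roofing=7) = 13; EF_Plumbing rough-in = 13+11 = 24
ES_HVAC install = 25; EF_HVAC install = 25+4 = 29
ES_Insulation = max(EF_Site prep=3, EF_Excavation=16, EF_Foundation=26, EF_Framing=27, EF_Plumbing rough-in=24, EF_HVAC install=29) = 29; EF_Insulation = 29+3 = 32
Expected project duration μ = 32 days. Critical path: Demolition → Electrical rough-in → HVAC install → Insulation.

32 days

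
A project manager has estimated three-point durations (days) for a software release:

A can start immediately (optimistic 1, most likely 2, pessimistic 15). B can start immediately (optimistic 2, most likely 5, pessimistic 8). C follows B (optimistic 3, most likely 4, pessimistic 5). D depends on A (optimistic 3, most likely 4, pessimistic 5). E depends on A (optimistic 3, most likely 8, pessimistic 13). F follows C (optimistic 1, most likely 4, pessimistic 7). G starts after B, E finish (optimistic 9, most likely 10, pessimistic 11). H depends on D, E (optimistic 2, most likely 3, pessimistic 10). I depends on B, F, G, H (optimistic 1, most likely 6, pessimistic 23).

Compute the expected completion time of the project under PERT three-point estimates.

te_A = (1 + 4·2 + 15)/6 = 24/6 = 4
te_B = (2 + 4·5 + 8)/6 = 30/6 = 5
te_C = (3 + 4·4 + 5)/6 = 24/6 = 4
te_D = (3 + 4·4 + 5)/6 = 24/6 = 4
te_E = (3 + 4·8 + 13)/6 = 48/6 = 8
te_F = (1 + 4·4 + 7)/6 = 24/6 = 4
te_G = (9 + 4·10 + 11)/6 = 60/6 = 10
te_H = (2 + 4·3 + 10)/6 = 24/6 = 4
te_I = (1 + 4·6 + 23)/6 = 48/6 = 8

Forward pass:
ES_A = 0; EF_A = 4
ES_B = 0; EF_B = 5
ES_C = 5; EF_C = 5+4 = 9
ES_D = 4; EF_D = 4+4 = 8
ES_E = 4; EF_E = 4+8 = 12
ES_F = 9; EF_F = 9+4 = 13
ES_G = max(EF_B=5, EF_E=12) = 12; EF_G = 12+10 = 22
ES_H = max(EF_D=8, EF_E=12) = 12; EF_H = 12+4 = 16
ES_I = max(EF_B=5, EF_F=13, EF_G=22, EF_H=16) = 22; EF_I = 22+8 = 30
Expected project duration μ = 30 days. Critical path: A → E → G → I.

30 days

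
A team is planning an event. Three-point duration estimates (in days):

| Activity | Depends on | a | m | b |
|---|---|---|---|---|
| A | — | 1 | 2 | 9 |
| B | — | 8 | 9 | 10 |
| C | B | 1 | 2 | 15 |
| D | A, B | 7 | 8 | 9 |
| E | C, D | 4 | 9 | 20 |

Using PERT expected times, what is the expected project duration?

27 days

te_A = (1 + 4·2 + 9)/6 = 18/6 = 3
te_B = (8 + 4·9 + 10)/6 = 54/6 = 9
te_C = (1 + 4·2 + 15)/6 = 24/6 = 4
te_D = (7 + 4·8 + 9)/6 = 48/6 = 8
te_E = (4 + 4·9 + 20)/6 = 60/6 = 10

Forward pass:
ES_A = 0; EF_A = 3
ES_B = 0; EF_B = 9
ES_C = 9; EF_C = 9+4 = 13
ES_D = max(EF_A=3, EF_B=9) = 9; EF_D = 9+8 = 17
ES_E = max(EF_C=13, EF_D=17) = 17; EF_E = 17+10 = 27
Expected project duration μ = 27 days. Critical path: B → D → E.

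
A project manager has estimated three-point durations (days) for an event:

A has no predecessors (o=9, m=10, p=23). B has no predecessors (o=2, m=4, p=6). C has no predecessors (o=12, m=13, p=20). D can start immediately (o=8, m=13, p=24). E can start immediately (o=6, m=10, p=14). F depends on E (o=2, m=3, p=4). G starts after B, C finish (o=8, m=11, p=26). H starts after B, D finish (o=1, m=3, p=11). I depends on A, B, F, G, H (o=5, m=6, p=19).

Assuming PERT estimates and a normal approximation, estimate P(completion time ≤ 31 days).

te_A = (9 + 4·10 + 23)/6 = 72/6 = 12; σ²_A = ((23−9)/6)² = 5.444
te_B = (2 + 4·4 + 6)/6 = 24/6 = 4; σ²_B = ((6−2)/6)² = 0.444
te_C = (12 + 4·13 + 20)/6 = 84/6 = 14; σ²_C = ((20−12)/6)² = 1.778
te_D = (8 + 4·13 + 24)/6 = 84/6 = 14; σ²_D = ((24−8)/6)² = 7.111
te_E = (6 + 4·10 + 14)/6 = 60/6 = 10; σ²_E = ((14−6)/6)² = 1.778
te_F = (2 + 4·3 + 4)/6 = 18/6 = 3; σ²_F = ((4−2)/6)² = 0.111
te_G = (8 + 4·11 + 26)/6 = 78/6 = 13; σ²_G = ((26−8)/6)² = 9.000
te_H = (1 + 4·3 + 11)/6 = 24/6 = 4; σ²_H = ((11−1)/6)² = 2.778
te_I = (5 + 4·6 + 19)/6 = 48/6 = 8; σ²_I = ((19−5)/6)² = 5.444

Forward pass:
ES_A = 0; EF_A = 12
ES_B = 0; EF_B = 4
ES_C = 0; EF_C = 14
ES_D = 0; EF_D = 14
ES_E = 0; EF_E = 10
ES_F = 10; EF_F = 10+3 = 13
ES_G = max(EF_B=4, EF_C=14) = 14; EF_G = 14+13 = 27
ES_H = max(EF_B=4, EF_D=14) = 14; EF_H = 14+4 = 18
ES_I = max(EF_A=12, EF_B=4, EF_F=13, EF_G=27, EF_H=18) = 27; EF_I = 27+8 = 35
Expected project duration μ = 35 days. Critical path: C → G → I.

Variance along critical path = 1.778 + 9.000 + 5.444 = 16.222; σ = √16.222 = 4.028 days.
Z = (31 − 35) / 4.028 = -0.993
P(T ≤ 31) = Φ(-0.993) ≈ 0.160

0.160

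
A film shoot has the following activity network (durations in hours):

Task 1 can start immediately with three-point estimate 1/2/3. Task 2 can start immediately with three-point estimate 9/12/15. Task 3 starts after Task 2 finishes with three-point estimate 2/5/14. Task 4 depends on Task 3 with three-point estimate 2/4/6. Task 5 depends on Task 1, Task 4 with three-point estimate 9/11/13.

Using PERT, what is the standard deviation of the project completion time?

te_Task 1 = (1 + 4·2 + 3)/6 = 12/6 = 2; σ²_Task 1 = ((3−1)/6)² = 0.111
te_Task 2 = (9 + 4·12 + 15)/6 = 72/6 = 12; σ²_Task 2 = ((15−9)/6)² = 1.000
te_Task 3 = (2 + 4·5 + 14)/6 = 36/6 = 6; σ²_Task 3 = ((14−2)/6)² = 4.000
te_Task 4 = (2 + 4·4 + 6)/6 = 24/6 = 4; σ²_Task 4 = ((6−2)/6)² = 0.444
te_Task 5 = (9 + 4·11 + 13)/6 = 66/6 = 11; σ²_Task 5 = ((13−9)/6)² = 0.444

Forward pass:
ES_Task 1 = 0; EF_Task 1 = 2
ES_Task 2 = 0; EF_Task 2 = 12
ES_Task 3 = 12; EF_Task 3 = 12+6 = 18
ES_Task 4 = 18; EF_Task 4 = 18+4 = 22
ES_Task 5 = max(EF_Task 1=2, EF_Task 4=22) = 22; EF_Task 5 = 22+11 = 33
Expected project duration μ = 33 hours. Critical path: Task 2 → Task 3 → Task 4 → Task 5.

Variance along critical path = 1.000 + 4.000 + 0.444 + 0.444 = 5.889
σ = √5.889 = 2.427 hours

2.43 hours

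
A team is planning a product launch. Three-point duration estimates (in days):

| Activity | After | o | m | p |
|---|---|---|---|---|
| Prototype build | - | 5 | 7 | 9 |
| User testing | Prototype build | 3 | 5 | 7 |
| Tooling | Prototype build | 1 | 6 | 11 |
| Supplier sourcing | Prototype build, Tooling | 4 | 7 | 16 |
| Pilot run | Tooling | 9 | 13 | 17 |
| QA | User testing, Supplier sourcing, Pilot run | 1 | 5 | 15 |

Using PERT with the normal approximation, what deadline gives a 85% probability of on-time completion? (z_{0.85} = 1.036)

35.3 days

te_Prototype build = (5 + 4·7 + 9)/6 = 42/6 = 7; σ²_Prototype build = ((9−5)/6)² = 0.444
te_User testing = (3 + 4·5 + 7)/6 = 30/6 = 5; σ²_User testing = ((7−3)/6)² = 0.444
te_Tooling = (1 + 4·6 + 11)/6 = 36/6 = 6; σ²_Tooling = ((11−1)/6)² = 2.778
te_Supplier sourcing = (4 + 4·7 + 16)/6 = 48/6 = 8; σ²_Supplier sourcing = ((16−4)/6)² = 4.000
te_Pilot run = (9 + 4·13 + 17)/6 = 78/6 = 13; σ²_Pilot run = ((17−9)/6)² = 1.778
te_QA = (1 + 4·5 + 15)/6 = 36/6 = 6; σ²_QA = ((15−1)/6)² = 5.444

Forward pass:
ES_Prototype build = 0; EF_Prototype build = 7
ES_User testing = 7; EF_User testing = 7+5 = 12
ES_Tooling = 7; EF_Tooling = 7+6 = 13
ES_Supplier sourcing = max(EF_Prototype build=7, EF_Tooling=13) = 13; EF_Supplier sourcing = 13+8 = 21
ES_Pilot run = 13; EF_Pilot run = 13+13 = 26
ES_QA = max(EF_User testing=12, EF_Supplier sourcing=21, EF_Pilot run=26) = 26; EF_QA = 26+6 = 32
Expected project duration μ = 32 days. Critical path: Prototype build → Tooling → Pilot run → QA.

Variance along critical path = 0.444 + 2.778 + 1.778 + 5.444 = 10.444; σ = 3.232 days.
D = μ + z·σ = 32 + 1.036·3.232 = 35.3 days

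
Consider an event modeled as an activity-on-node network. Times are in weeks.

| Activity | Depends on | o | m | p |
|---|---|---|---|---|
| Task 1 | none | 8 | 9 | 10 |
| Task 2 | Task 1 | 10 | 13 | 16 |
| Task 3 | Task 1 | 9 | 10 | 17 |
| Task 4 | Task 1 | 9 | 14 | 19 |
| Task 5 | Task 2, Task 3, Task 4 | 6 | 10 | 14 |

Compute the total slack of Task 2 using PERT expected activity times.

1 weeks

te_Task 1 = (8 + 4·9 + 10)/6 = 54/6 = 9
te_Task 2 = (10 + 4·13 + 16)/6 = 78/6 = 13
te_Task 3 = (9 + 4·10 + 17)/6 = 66/6 = 11
te_Task 4 = (9 + 4·14 + 19)/6 = 84/6 = 14
te_Task 5 = (6 + 4·10 + 14)/6 = 60/6 = 10

Forward pass:
ES_Task 1 = 0; EF_Task 1 = 9
ES_Task 2 = 9; EF_Task 2 = 9+13 = 22
ES_Task 3 = 9; EF_Task 3 = 9+11 = 20
ES_Task 4 = 9; EF_Task 4 = 9+14 = 23
ES_Task 5 = max(EF_Task 2=22, EF_Task 3=20, EF_Task 4=23) = 23; EF_Task 5 = 23+10 = 33
Expected project duration μ = 33 weeks. Critical path: Task 1 → Task 4 → Task 5.

Backward pass:
LF_Task 5 = 33; LS_Task 5 = 33−10 = 23
LF_Task 4 = LS_Task 5 = 23; LS_Task 4 = 23−14 = 9
LF_Task 3 = LS_Task 5 = 23; LS_Task 3 = 23−11 = 12
LF_Task 2 = LS_Task 5 = 23; LS_Task 2 = 23−13 = 10
LF_Task 1 = min(LS_Task 2=10, LS_Task 3=12, LS_Task 4=9) = 9; LS_Task 1 = 9−9 = 0
Slack_Task 2 = LS_Task 2 − ES_Task 2 = 10 − 9 = 1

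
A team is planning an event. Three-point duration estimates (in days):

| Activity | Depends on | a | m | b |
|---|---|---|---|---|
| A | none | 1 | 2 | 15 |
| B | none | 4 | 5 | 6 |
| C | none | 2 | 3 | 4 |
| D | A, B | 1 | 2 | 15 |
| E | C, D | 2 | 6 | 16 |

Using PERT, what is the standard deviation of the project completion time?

te_A = (1 + 4·2 + 15)/6 = 24/6 = 4; σ²_A = ((15−1)/6)² = 5.444
te_B = (4 + 4·5 + 6)/6 = 30/6 = 5; σ²_B = ((6−4)/6)² = 0.111
te_C = (2 + 4·3 + 4)/6 = 18/6 = 3; σ²_C = ((4−2)/6)² = 0.111
te_D = (1 + 4·2 + 15)/6 = 24/6 = 4; σ²_D = ((15−1)/6)² = 5.444
te_E = (2 + 4·6 + 16)/6 = 42/6 = 7; σ²_E = ((16−2)/6)² = 5.444

Forward pass:
ES_A = 0; EF_A = 4
ES_B = 0; EF_B = 5
ES_C = 0; EF_C = 3
ES_D = max(EF_A=4, EF_B=5) = 5; EF_D = 5+4 = 9
ES_E = max(EF_C=3, EF_D=9) = 9; EF_E = 9+7 = 16
Expected project duration μ = 16 days. Critical path: B → D → E.

Variance along critical path = 0.111 + 5.444 + 5.444 = 11.000
σ = √11.000 = 3.317 days

3.32 days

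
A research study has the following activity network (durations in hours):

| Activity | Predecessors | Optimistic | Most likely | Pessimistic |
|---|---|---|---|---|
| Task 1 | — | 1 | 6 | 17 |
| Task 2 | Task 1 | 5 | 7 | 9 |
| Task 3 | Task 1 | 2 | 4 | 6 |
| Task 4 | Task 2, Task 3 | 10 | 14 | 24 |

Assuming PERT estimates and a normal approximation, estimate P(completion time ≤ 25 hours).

0.134

te_Task 1 = (1 + 4·6 + 17)/6 = 42/6 = 7; σ²_Task 1 = ((17−1)/6)² = 7.111
te_Task 2 = (5 + 4·7 + 9)/6 = 42/6 = 7; σ²_Task 2 = ((9−5)/6)² = 0.444
te_Task 3 = (2 + 4·4 + 6)/6 = 24/6 = 4; σ²_Task 3 = ((6−2)/6)² = 0.444
te_Task 4 = (10 + 4·14 + 24)/6 = 90/6 = 15; σ²_Task 4 = ((24−10)/6)² = 5.444

Forward pass:
ES_Task 1 = 0; EF_Task 1 = 7
ES_Task 2 = 7; EF_Task 2 = 7+7 = 14
ES_Task 3 = 7; EF_Task 3 = 7+4 = 11
ES_Task 4 = max(EF_Task 2=14, EF_Task 3=11) = 14; EF_Task 4 = 14+15 = 29
Expected project duration μ = 29 hours. Critical path: Task 1 → Task 2 → Task 4.

Variance along critical path = 7.111 + 0.444 + 5.444 = 13.000; σ = √13.000 = 3.606 hours.
Z = (25 − 29) / 3.606 = -1.109
P(T ≤ 25) = Φ(-1.109) ≈ 0.134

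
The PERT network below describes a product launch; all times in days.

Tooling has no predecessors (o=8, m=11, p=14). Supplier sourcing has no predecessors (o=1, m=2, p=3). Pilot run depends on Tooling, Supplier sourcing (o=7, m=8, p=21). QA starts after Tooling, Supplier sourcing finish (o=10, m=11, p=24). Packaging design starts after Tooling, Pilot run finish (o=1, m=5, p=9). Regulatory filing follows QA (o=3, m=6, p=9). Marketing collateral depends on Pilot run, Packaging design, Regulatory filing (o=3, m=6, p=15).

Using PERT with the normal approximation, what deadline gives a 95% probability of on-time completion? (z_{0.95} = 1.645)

42.6 days

te_Tooling = (8 + 4·11 + 14)/6 = 66/6 = 11; σ²_Tooling = ((14−8)/6)² = 1.000
te_Supplier sourcing = (1 + 4·2 + 3)/6 = 12/6 = 2; σ²_Supplier sourcing = ((3−1)/6)² = 0.111
te_Pilot run = (7 + 4·8 + 21)/6 = 60/6 = 10; σ²_Pilot run = ((21−7)/6)² = 5.444
te_QA = (10 + 4·11 + 24)/6 = 78/6 = 13; σ²_QA = ((24−10)/6)² = 5.444
te_Packaging design = (1 + 4·5 + 9)/6 = 30/6 = 5; σ²_Packaging design = ((9−1)/6)² = 1.778
te_Regulatory filing = (3 + 4·6 + 9)/6 = 36/6 = 6; σ²_Regulatory filing = ((9−3)/6)² = 1.000
te_Marketing collateral = (3 + 4·6 + 15)/6 = 42/6 = 7; σ²_Marketing collateral = ((15−3)/6)² = 4.000

Forward pass:
ES_Tooling = 0; EF_Tooling = 11
ES_Supplier sourcing = 0; EF_Supplier sourcing = 2
ES_Pilot run = max(EF_Tooling=11, EF_Supplier sourcing=2) = 11; EF_Pilot run = 11+10 = 21
ES_QA = max(EF_Tooling=11, EF_Supplier sourcing=2) = 11; EF_QA = 11+13 = 24
ES_Packaging design = max(EF_Tooling=11, EF_Pilot run=21) = 21; EF_Packaging design = 21+5 = 26
ES_Regulatory filing = 24; EF_Regulatory filing = 24+6 = 30
ES_Marketing collateral = max(EF_Pilot run=21, EF_Packaging design=26, EF_Regulatory filing=30) = 30; EF_Marketing collateral = 30+7 = 37
Expected project duration μ = 37 days. Critical path: Tooling → QA → Regulatory filing → Marketing collateral.

Variance along critical path = 1.000 + 5.444 + 1.000 + 4.000 = 11.444; σ = 3.383 days.
D = μ + z·σ = 37 + 1.645·3.383 = 42.6 days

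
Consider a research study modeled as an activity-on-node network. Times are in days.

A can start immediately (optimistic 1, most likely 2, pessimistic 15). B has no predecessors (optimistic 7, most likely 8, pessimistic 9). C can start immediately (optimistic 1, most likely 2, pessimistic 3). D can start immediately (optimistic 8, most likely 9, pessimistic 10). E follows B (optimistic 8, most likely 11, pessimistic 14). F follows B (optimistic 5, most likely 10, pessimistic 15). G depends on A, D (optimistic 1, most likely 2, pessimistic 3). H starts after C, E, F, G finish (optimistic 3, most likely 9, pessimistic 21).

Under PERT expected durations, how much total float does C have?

te_A = (1 + 4·2 + 15)/6 = 24/6 = 4
te_B = (7 + 4·8 + 9)/6 = 48/6 = 8
te_C = (1 + 4·2 + 3)/6 = 12/6 = 2
te_D = (8 + 4·9 + 10)/6 = 54/6 = 9
te_E = (8 + 4·11 + 14)/6 = 66/6 = 11
te_F = (5 + 4·10 + 15)/6 = 60/6 = 10
te_G = (1 + 4·2 + 3)/6 = 12/6 = 2
te_H = (3 + 4·9 + 21)/6 = 60/6 = 10

Forward pass:
ES_A = 0; EF_A = 4
ES_B = 0; EF_B = 8
ES_C = 0; EF_C = 2
ES_D = 0; EF_D = 9
ES_E = 8; EF_E = 8+11 = 19
ES_F = 8; EF_F = 8+10 = 18
ES_G = max(EF_A=4, EF_D=9) = 9; EF_G = 9+2 = 11
ES_H = max(EF_C=2, EF_E=19, EF_F=18, EF_G=11) = 19; EF_H = 19+10 = 29
Expected project duration μ = 29 days. Critical path: B → E → H.

Backward pass:
LF_H = 29; LS_H = 29−10 = 19
LF_G = LS_H = 19; LS_G = 19−2 = 17
LF_F = LS_H = 19; LS_F = 19−10 = 9
LF_E = LS_H = 19; LS_E = 19−11 = 8
LF_D = LS_G = 17; LS_D = 17−9 = 8
LF_C = LS_H = 19; LS_C = 19−2 = 17
LF_B = min(LS_E=8, LS_F=9) = 8; LS_B = 8−8 = 0
LF_A = LS_G = 17; LS_A = 17−4 = 13
Slack_C = LS_C − ES_C = 17 − 0 = 17

17 days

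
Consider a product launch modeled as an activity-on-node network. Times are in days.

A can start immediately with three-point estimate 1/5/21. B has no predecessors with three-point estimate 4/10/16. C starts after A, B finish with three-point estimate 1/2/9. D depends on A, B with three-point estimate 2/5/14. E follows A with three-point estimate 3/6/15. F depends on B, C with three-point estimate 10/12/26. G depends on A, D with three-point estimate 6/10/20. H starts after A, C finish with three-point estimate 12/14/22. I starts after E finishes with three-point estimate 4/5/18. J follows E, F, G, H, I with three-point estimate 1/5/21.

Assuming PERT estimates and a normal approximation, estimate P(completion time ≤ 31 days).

0.184

te_A = (1 + 4·5 + 21)/6 = 42/6 = 7; σ²_A = ((21−1)/6)² = 11.111
te_B = (4 + 4·10 + 16)/6 = 60/6 = 10; σ²_B = ((16−4)/6)² = 4.000
te_C = (1 + 4·2 + 9)/6 = 18/6 = 3; σ²_C = ((9−1)/6)² = 1.778
te_D = (2 + 4·5 + 14)/6 = 36/6 = 6; σ²_D = ((14−2)/6)² = 4.000
te_E = (3 + 4·6 + 15)/6 = 42/6 = 7; σ²_E = ((15−3)/6)² = 4.000
te_F = (10 + 4·12 + 26)/6 = 84/6 = 14; σ²_F = ((26−10)/6)² = 7.111
te_G = (6 + 4·10 + 20)/6 = 66/6 = 11; σ²_G = ((20−6)/6)² = 5.444
te_H = (12 + 4·14 + 22)/6 = 90/6 = 15; σ²_H = ((22−12)/6)² = 2.778
te_I = (4 + 4·5 + 18)/6 = 42/6 = 7; σ²_I = ((18−4)/6)² = 5.444
te_J = (1 + 4·5 + 21)/6 = 42/6 = 7; σ²_J = ((21−1)/6)² = 11.111

Forward pass:
ES_A = 0; EF_A = 7
ES_B = 0; EF_B = 10
ES_C = max(EF_A=7, EF_B=10) = 10; EF_C = 10+3 = 13
ES_D = max(EF_A=7, EF_B=10) = 10; EF_D = 10+6 = 16
ES_E = 7; EF_E = 7+7 = 14
ES_F = max(EF_B=10, EF_C=13) = 13; EF_F = 13+14 = 27
ES_G = max(EF_A=7, EF_D=16) = 16; EF_G = 16+11 = 27
ES_H = max(EF_A=7, EF_C=13) = 13; EF_H = 13+15 = 28
ES_I = 14; EF_I = 14+7 = 21
ES_J = max(EF_E=14, EF_F=27, EF_G=27, EF_H=28, EF_I=21) = 28; EF_J = 28+7 = 35
Expected project duration μ = 35 days. Critical path: B → C → H → J.

Variance along critical path = 4.000 + 1.778 + 2.778 + 11.111 = 19.667; σ = √19.667 = 4.435 days.
Z = (31 − 35) / 4.435 = -0.902
P(T ≤ 31) = Φ(-0.902) ≈ 0.184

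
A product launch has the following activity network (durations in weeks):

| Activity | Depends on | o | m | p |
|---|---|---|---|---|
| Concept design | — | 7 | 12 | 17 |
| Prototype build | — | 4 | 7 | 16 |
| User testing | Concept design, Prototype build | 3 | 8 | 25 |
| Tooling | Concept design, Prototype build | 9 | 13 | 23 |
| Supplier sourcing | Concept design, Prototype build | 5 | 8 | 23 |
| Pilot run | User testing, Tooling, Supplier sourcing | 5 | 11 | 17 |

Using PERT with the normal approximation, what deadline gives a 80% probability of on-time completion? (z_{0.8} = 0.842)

te_Concept design = (7 + 4·12 + 17)/6 = 72/6 = 12; σ²_Concept design = ((17−7)/6)² = 2.778
te_Prototype build = (4 + 4·7 + 16)/6 = 48/6 = 8; σ²_Prototype build = ((16−4)/6)² = 4.000
te_User testing = (3 + 4·8 + 25)/6 = 60/6 = 10; σ²_User testing = ((25−3)/6)² = 13.444
te_Tooling = (9 + 4·13 + 23)/6 = 84/6 = 14; σ²_Tooling = ((23−9)/6)² = 5.444
te_Supplier sourcing = (5 + 4·8 + 23)/6 = 60/6 = 10; σ²_Supplier sourcing = ((23−5)/6)² = 9.000
te_Pilot run = (5 + 4·11 + 17)/6 = 66/6 = 11; σ²_Pilot run = ((17−5)/6)² = 4.000

Forward pass:
ES_Concept design = 0; EF_Concept design = 12
ES_Prototype build = 0; EF_Prototype build = 8
ES_User testing = max(EF_Concept design=12, EF_Prototype build=8) = 12; EF_User testing = 12+10 = 22
ES_Tooling = max(EF_Concept design=12, EF_Prototype build=8) = 12; EF_Tooling = 12+14 = 26
ES_Supplier sourcing = max(EF_Concept design=12, EF_Prototype build=8) = 12; EF_Supplier sourcing = 12+10 = 22
ES_Pilot run = max(EF_User testing=22, EF_Tooling=26, EF_Supplier sourcing=22) = 26; EF_Pilot run = 26+11 = 37
Expected project duration μ = 37 weeks. Critical path: Concept design → Tooling → Pilot run.

Variance along critical path = 2.778 + 5.444 + 4.000 = 12.222; σ = 3.496 weeks.
D = μ + z·σ = 37 + 0.842·3.496 = 39.9 weeks

39.9 weeks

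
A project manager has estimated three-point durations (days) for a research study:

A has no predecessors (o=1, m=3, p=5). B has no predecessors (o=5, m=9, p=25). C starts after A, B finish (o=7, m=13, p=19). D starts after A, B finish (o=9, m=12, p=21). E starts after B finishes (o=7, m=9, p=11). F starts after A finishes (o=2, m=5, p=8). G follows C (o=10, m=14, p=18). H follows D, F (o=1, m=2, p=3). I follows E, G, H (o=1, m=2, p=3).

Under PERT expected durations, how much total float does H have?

te_A = (1 + 4·3 + 5)/6 = 18/6 = 3
te_B = (5 + 4·9 + 25)/6 = 66/6 = 11
te_C = (7 + 4·13 + 19)/6 = 78/6 = 13
te_D = (9 + 4·12 + 21)/6 = 78/6 = 13
te_E = (7 + 4·9 + 11)/6 = 54/6 = 9
te_F = (2 + 4·5 + 8)/6 = 30/6 = 5
te_G = (10 + 4·14 + 18)/6 = 84/6 = 14
te_H = (1 + 4·2 + 3)/6 = 12/6 = 2
te_I = (1 + 4·2 + 3)/6 = 12/6 = 2

Forward pass:
ES_A = 0; EF_A = 3
ES_B = 0; EF_B = 11
ES_C = max(EF_A=3, EF_B=11) = 11; EF_C = 11+13 = 24
ES_D = max(EF_A=3, EF_B=11) = 11; EF_D = 11+13 = 24
ES_E = 11; EF_E = 11+9 = 20
ES_F = 3; EF_F = 3+5 = 8
ES_G = 24; EF_G = 24+14 = 38
ES_H = max(EF_D=24, EF_F=8) = 24; EF_H = 24+2 = 26
ES_I = max(EF_E=20, EF_G=38, EF_H=26) = 38; EF_I = 38+2 = 40
Expected project duration μ = 40 days. Critical path: B → C → G → I.

Backward pass:
LF_I = 40; LS_I = 40−2 = 38
LF_H = LS_I = 38; LS_H = 38−2 = 36
LF_G = LS_I = 38; LS_G = 38−14 = 24
LF_F = LS_H = 36; LS_F = 36−5 = 31
LF_E = LS_I = 38; LS_E = 38−9 = 29
LF_D = LS_H = 36; LS_D = 36−13 = 23
LF_C = LS_G = 24; LS_C = 24−13 = 11
LF_B = min(LS_C=11, LS_D=23, LS_E=29) = 11; LS_B = 11−11 = 0
LF_A = min(LS_C=11, LS_D=23, LS_F=31) = 11; LS_A = 11−3 = 8
Slack_H = LS_H − ES_H = 36 − 24 = 12

12 days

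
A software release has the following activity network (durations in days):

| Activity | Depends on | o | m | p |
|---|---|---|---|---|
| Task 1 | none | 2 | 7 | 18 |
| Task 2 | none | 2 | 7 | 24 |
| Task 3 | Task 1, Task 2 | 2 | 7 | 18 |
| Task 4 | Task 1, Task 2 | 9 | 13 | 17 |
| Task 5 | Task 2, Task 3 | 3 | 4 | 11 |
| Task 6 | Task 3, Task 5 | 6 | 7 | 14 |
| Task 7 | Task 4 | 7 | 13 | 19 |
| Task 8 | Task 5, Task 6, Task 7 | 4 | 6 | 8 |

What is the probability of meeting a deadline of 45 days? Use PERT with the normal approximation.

te_Task 1 = (2 + 4·7 + 18)/6 = 48/6 = 8; σ²_Task 1 = ((18−2)/6)² = 7.111
te_Task 2 = (2 + 4·7 + 24)/6 = 54/6 = 9; σ²_Task 2 = ((24−2)/6)² = 13.444
te_Task 3 = (2 + 4·7 + 18)/6 = 48/6 = 8; σ²_Task 3 = ((18−2)/6)² = 7.111
te_Task 4 = (9 + 4·13 + 17)/6 = 78/6 = 13; σ²_Task 4 = ((17−9)/6)² = 1.778
te_Task 5 = (3 + 4·4 + 11)/6 = 30/6 = 5; σ²_Task 5 = ((11−3)/6)² = 1.778
te_Task 6 = (6 + 4·7 + 14)/6 = 48/6 = 8; σ²_Task 6 = ((14−6)/6)² = 1.778
te_Task 7 = (7 + 4·13 + 19)/6 = 78/6 = 13; σ²_Task 7 = ((19−7)/6)² = 4.000
te_Task 8 = (4 + 4·6 + 8)/6 = 36/6 = 6; σ²_Task 8 = ((8−4)/6)² = 0.444

Forward pass:
ES_Task 1 = 0; EF_Task 1 = 8
ES_Task 2 = 0; EF_Task 2 = 9
ES_Task 3 = max(EF_Task 1=8, EF_Task 2=9) = 9; EF_Task 3 = 9+8 = 17
ES_Task 4 = max(EF_Task 1=8, EF_Task 2=9) = 9; EF_Task 4 = 9+13 = 22
ES_Task 5 = max(EF_Task 2=9, EF_Task 3=17) = 17; EF_Task 5 = 17+5 = 22
ES_Task 6 = max(EF_Task 3=17, EF_Task 5=22) = 22; EF_Task 6 = 22+8 = 30
ES_Task 7 = 22; EF_Task 7 = 22+13 = 35
ES_Task 8 = max(EF_Task 5=22, EF_Task 6=30, EF_Task 7=35) = 35; EF_Task 8 = 35+6 = 41
Expected project duration μ = 41 days. Critical path: Task 2 → Task 4 → Task 7 → Task 8.

Variance along critical path = 13.444 + 1.778 + 4.000 + 0.444 = 19.667; σ = √19.667 = 4.435 days.
Z = (45 − 41) / 4.435 = 0.902
P(T ≤ 45) = Φ(0.902) ≈ 0.816

0.816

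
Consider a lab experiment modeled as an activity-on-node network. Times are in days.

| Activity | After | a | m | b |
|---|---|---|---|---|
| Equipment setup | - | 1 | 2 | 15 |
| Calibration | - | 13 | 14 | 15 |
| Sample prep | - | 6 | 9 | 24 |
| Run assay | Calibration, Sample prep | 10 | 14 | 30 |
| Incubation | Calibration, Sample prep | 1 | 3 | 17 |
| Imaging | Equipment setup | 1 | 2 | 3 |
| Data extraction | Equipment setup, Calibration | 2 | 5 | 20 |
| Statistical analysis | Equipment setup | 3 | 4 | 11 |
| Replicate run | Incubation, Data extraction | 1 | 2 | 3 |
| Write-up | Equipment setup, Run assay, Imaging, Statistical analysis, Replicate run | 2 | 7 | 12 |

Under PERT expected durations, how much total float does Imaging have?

24 days

te_Equipment setup = (1 + 4·2 + 15)/6 = 24/6 = 4
te_Calibration = (13 + 4·14 + 15)/6 = 84/6 = 14
te_Sample prep = (6 + 4·9 + 24)/6 = 66/6 = 11
te_Run assay = (10 + 4·14 + 30)/6 = 96/6 = 16
te_Incubation = (1 + 4·3 + 17)/6 = 30/6 = 5
te_Imaging = (1 + 4·2 + 3)/6 = 12/6 = 2
te_Data extraction = (2 + 4·5 + 20)/6 = 42/6 = 7
te_Statistical analysis = (3 + 4·4 + 11)/6 = 30/6 = 5
te_Replicate run = (1 + 4·2 + 3)/6 = 12/6 = 2
te_Write-up = (2 + 4·7 + 12)/6 = 42/6 = 7

Forward pass:
ES_Equipment setup = 0; EF_Equipment setup = 4
ES_Calibration = 0; EF_Calibration = 14
ES_Sample prep = 0; EF_Sample prep = 11
ES_Run assay = max(EF_Calibration=14, EF_Sample prep=11) = 14; EF_Run assay = 14+16 = 30
ES_Incubation = max(EF_Calibration=14, EF_Sample prep=11) = 14; EF_Incubation = 14+5 = 19
ES_Imaging = 4; EF_Imaging = 4+2 = 6
ES_Data extraction = max(EF_Equipment setup=4, EF_Calibration=14) = 14; EF_Data extraction = 14+7 = 21
ES_Statistical analysis = 4; EF_Statistical analysis = 4+5 = 9
ES_Replicate run = max(EF_Incubation=19, EF_Data extraction=21) = 21; EF_Replicate run = 21+2 = 23
ES_Write-up = max(EF_Equipment setup=4, EF_Run assay=30, EF_Imaging=6, EF_Statistical analysis=9, EF_Replicate run=23) = 30; EF_Write-up = 30+7 = 37
Expected project duration μ = 37 days. Critical path: Calibration → Run assay → Write-up.

Backward pass:
LF_Write-up = 37; LS_Write-up = 37−7 = 30
LF_Replicate run = LS_Write-up = 30; LS_Replicate run = 30−2 = 28
LF_Statistical analysis = LS_Write-up = 30; LS_Statistical analysis = 30−5 = 25
LF_Data extraction = LS_Replicate run = 28; LS_Data extraction = 28−7 = 21
LF_Imaging = LS_Write-up = 30; LS_Imaging = 30−2 = 28
LF_Incubation = LS_Replicate run = 28; LS_Incubation = 28−5 = 23
LF_Run assay = LS_Write-up = 30; LS_Run assay = 30−16 = 14
LF_Sample prep = min(LS_Run assay=14, LS_Incubation=23) = 14; LS_Sample prep = 14−11 = 3
LF_Calibration = min(LS_Run assay=14, LS_Incubation=23, LS_Data extraction=21) = 14; LS_Calibration = 14−14 = 0
LF_Equipment setup = min(LS_Imaging=28, LS_Data extraction=21, LS_Statistical analysis=25, LS_Write-up=30) = 21; LS_Equipment setup = 21−4 = 17
Slack_Imaging = LS_Imaging − ES_Imaging = 28 − 4 = 24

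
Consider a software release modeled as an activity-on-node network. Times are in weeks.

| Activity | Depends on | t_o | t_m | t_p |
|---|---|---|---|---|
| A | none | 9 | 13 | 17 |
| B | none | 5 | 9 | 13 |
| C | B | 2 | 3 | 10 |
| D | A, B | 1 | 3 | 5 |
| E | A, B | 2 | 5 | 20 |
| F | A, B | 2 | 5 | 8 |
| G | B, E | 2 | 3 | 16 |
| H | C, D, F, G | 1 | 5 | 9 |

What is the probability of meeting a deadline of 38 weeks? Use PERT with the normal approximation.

0.970

te_A = (9 + 4·13 + 17)/6 = 78/6 = 13; σ²_A = ((17−9)/6)² = 1.778
te_B = (5 + 4·9 + 13)/6 = 54/6 = 9; σ²_B = ((13−5)/6)² = 1.778
te_C = (2 + 4·3 + 10)/6 = 24/6 = 4; σ²_C = ((10−2)/6)² = 1.778
te_D = (1 + 4·3 + 5)/6 = 18/6 = 3; σ²_D = ((5−1)/6)² = 0.444
te_E = (2 + 4·5 + 20)/6 = 42/6 = 7; σ²_E = ((20−2)/6)² = 9.000
te_F = (2 + 4·5 + 8)/6 = 30/6 = 5; σ²_F = ((8−2)/6)² = 1.000
te_G = (2 + 4·3 + 16)/6 = 30/6 = 5; σ²_G = ((16−2)/6)² = 5.444
te_H = (1 + 4·5 + 9)/6 = 30/6 = 5; σ²_H = ((9−1)/6)² = 1.778

Forward pass:
ES_A = 0; EF_A = 13
ES_B = 0; EF_B = 9
ES_C = 9; EF_C = 9+4 = 13
ES_D = max(EF_A=13, EF_B=9) = 13; EF_D = 13+3 = 16
ES_E = max(EF_A=13, EF_B=9) = 13; EF_E = 13+7 = 20
ES_F = max(EF_A=13, EF_B=9) = 13; EF_F = 13+5 = 18
ES_G = max(EF_B=9, EF_E=20) = 20; EF_G = 20+5 = 25
ES_H = max(EF_C=13, EF_D=16, EF_F=18, EF_G=25) = 25; EF_H = 25+5 = 30
Expected project duration μ = 30 weeks. Critical path: A → E → G → H.

Variance along critical path = 1.778 + 9.000 + 5.444 + 1.778 = 18.000; σ = √18.000 = 4.243 weeks.
Z = (38 − 30) / 4.243 = 1.886
P(T ≤ 38) = Φ(1.886) ≈ 0.970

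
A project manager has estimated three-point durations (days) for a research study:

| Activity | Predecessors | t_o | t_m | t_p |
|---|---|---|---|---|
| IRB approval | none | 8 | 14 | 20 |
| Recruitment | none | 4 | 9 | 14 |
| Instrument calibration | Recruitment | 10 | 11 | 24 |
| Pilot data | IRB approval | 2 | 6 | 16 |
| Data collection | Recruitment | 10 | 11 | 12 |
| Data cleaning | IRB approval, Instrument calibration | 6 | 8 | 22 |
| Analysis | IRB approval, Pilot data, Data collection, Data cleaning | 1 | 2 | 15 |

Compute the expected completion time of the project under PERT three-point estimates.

36 days

te_IRB approval = (8 + 4·14 + 20)/6 = 84/6 = 14
te_Recruitment = (4 + 4·9 + 14)/6 = 54/6 = 9
te_Instrument calibration = (10 + 4·11 + 24)/6 = 78/6 = 13
te_Pilot data = (2 + 4·6 + 16)/6 = 42/6 = 7
te_Data collection = (10 + 4·11 + 12)/6 = 66/6 = 11
te_Data cleaning = (6 + 4·8 + 22)/6 = 60/6 = 10
te_Analysis = (1 + 4·2 + 15)/6 = 24/6 = 4

Forward pass:
ES_IRB approval = 0; EF_IRB approval = 14
ES_Recruitment = 0; EF_Recruitment = 9
ES_Instrument calibration = 9; EF_Instrument calibration = 9+13 = 22
ES_Pilot data = 14; EF_Pilot data = 14+7 = 21
ES_Data collection = 9; EF_Data collection = 9+11 = 20
ES_Data cleaning = max(EF_IRB approval=14, EF_Instrument calibration=22) = 22; EF_Data cleaning = 22+10 = 32
ES_Analysis = max(EF_IRB approval=14, EF_Pilot data=21, EF_Data collection=20, EF_Data cleaning=32) = 32; EF_Analysis = 32+4 = 36
Expected project duration μ = 36 days. Critical path: Recruitment → Instrument calibration → Data cleaning → Analysis.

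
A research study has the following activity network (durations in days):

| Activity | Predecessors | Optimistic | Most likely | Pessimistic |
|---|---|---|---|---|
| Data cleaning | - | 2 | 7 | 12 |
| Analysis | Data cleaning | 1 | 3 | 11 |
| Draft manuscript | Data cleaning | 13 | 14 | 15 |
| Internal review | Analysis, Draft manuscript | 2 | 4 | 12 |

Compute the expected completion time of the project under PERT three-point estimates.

te_Data cleaning = (2 + 4·7 + 12)/6 = 42/6 = 7
te_Analysis = (1 + 4·3 + 11)/6 = 24/6 = 4
te_Draft manuscript = (13 + 4·14 + 15)/6 = 84/6 = 14
te_Internal review = (2 + 4·4 + 12)/6 = 30/6 = 5

Forward pass:
ES_Data cleaning = 0; EF_Data cleaning = 7
ES_Analysis = 7; EF_Analysis = 7+4 = 11
ES_Draft manuscript = 7; EF_Draft manuscript = 7+14 = 21
ES_Internal review = max(EF_Analysis=11, EF_Draft manuscript=21) = 21; EF_Internal review = 21+5 = 26
Expected project duration μ = 26 days. Critical path: Data cleaning → Draft manuscript → Internal review.

26 days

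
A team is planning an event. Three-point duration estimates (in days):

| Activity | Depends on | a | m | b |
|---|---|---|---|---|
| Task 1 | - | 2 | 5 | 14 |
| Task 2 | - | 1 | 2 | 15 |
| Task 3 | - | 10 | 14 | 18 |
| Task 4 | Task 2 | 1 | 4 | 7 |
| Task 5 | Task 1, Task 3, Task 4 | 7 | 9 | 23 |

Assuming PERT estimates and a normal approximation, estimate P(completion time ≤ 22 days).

0.157

te_Task 1 = (2 + 4·5 + 14)/6 = 36/6 = 6; σ²_Task 1 = ((14−2)/6)² = 4.000
te_Task 2 = (1 + 4·2 + 15)/6 = 24/6 = 4; σ²_Task 2 = ((15−1)/6)² = 5.444
te_Task 3 = (10 + 4·14 + 18)/6 = 84/6 = 14; σ²_Task 3 = ((18−10)/6)² = 1.778
te_Task 4 = (1 + 4·4 + 7)/6 = 24/6 = 4; σ²_Task 4 = ((7−1)/6)² = 1.000
te_Task 5 = (7 + 4·9 + 23)/6 = 66/6 = 11; σ²_Task 5 = ((23−7)/6)² = 7.111

Forward pass:
ES_Task 1 = 0; EF_Task 1 = 6
ES_Task 2 = 0; EF_Task 2 = 4
ES_Task 3 = 0; EF_Task 3 = 14
ES_Task 4 = 4; EF_Task 4 = 4+4 = 8
ES_Task 5 = max(EF_Task 1=6, EF_Task 3=14, EF_Task 4=8) = 14; EF_Task 5 = 14+11 = 25
Expected project duration μ = 25 days. Critical path: Task 3 → Task 5.

Variance along critical path = 1.778 + 7.111 = 8.889; σ = √8.889 = 2.981 days.
Z = (22 − 25) / 2.981 = -1.006
P(T ≤ 22) = Φ(-1.006) ≈ 0.157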